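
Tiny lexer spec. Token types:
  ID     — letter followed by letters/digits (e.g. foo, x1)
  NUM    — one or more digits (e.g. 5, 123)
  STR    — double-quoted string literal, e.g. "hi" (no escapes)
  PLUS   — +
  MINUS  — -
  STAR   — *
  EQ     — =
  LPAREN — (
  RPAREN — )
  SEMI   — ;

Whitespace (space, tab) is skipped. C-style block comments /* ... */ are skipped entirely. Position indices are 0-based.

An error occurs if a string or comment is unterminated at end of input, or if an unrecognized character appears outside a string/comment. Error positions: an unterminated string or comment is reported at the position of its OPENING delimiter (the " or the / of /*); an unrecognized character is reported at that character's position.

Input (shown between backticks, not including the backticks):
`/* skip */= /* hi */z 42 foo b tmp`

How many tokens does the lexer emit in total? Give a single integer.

Answer: 6

Derivation:
pos=0: enter COMMENT mode (saw '/*')
exit COMMENT mode (now at pos=10)
pos=10: emit EQ '='
pos=12: enter COMMENT mode (saw '/*')
exit COMMENT mode (now at pos=20)
pos=20: emit ID 'z' (now at pos=21)
pos=22: emit NUM '42' (now at pos=24)
pos=25: emit ID 'foo' (now at pos=28)
pos=29: emit ID 'b' (now at pos=30)
pos=31: emit ID 'tmp' (now at pos=34)
DONE. 6 tokens: [EQ, ID, NUM, ID, ID, ID]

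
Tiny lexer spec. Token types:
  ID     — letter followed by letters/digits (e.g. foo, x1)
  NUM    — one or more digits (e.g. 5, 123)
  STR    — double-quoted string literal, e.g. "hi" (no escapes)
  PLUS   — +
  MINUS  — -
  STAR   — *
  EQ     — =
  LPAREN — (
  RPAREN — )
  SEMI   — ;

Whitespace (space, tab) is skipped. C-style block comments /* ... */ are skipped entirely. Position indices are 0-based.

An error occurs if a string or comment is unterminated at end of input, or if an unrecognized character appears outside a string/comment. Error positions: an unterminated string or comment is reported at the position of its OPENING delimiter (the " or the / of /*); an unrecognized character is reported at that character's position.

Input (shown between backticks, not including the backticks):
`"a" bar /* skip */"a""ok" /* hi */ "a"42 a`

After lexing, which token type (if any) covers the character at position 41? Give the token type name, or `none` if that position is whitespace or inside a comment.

Answer: ID

Derivation:
pos=0: enter STRING mode
pos=0: emit STR "a" (now at pos=3)
pos=4: emit ID 'bar' (now at pos=7)
pos=8: enter COMMENT mode (saw '/*')
exit COMMENT mode (now at pos=18)
pos=18: enter STRING mode
pos=18: emit STR "a" (now at pos=21)
pos=21: enter STRING mode
pos=21: emit STR "ok" (now at pos=25)
pos=26: enter COMMENT mode (saw '/*')
exit COMMENT mode (now at pos=34)
pos=35: enter STRING mode
pos=35: emit STR "a" (now at pos=38)
pos=38: emit NUM '42' (now at pos=40)
pos=41: emit ID 'a' (now at pos=42)
DONE. 7 tokens: [STR, ID, STR, STR, STR, NUM, ID]
Position 41: char is 'a' -> ID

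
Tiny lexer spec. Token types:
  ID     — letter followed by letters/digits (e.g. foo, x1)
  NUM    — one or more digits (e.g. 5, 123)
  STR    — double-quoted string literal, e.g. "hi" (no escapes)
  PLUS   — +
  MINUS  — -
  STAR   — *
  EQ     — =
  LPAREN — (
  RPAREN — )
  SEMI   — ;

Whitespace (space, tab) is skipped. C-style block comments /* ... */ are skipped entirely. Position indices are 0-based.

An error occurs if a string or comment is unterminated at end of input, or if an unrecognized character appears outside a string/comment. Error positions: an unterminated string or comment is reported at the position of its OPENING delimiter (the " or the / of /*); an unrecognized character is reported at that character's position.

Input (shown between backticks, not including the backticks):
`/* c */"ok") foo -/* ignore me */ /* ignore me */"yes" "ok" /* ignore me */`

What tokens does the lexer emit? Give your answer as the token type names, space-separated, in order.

Answer: STR RPAREN ID MINUS STR STR

Derivation:
pos=0: enter COMMENT mode (saw '/*')
exit COMMENT mode (now at pos=7)
pos=7: enter STRING mode
pos=7: emit STR "ok" (now at pos=11)
pos=11: emit RPAREN ')'
pos=13: emit ID 'foo' (now at pos=16)
pos=17: emit MINUS '-'
pos=18: enter COMMENT mode (saw '/*')
exit COMMENT mode (now at pos=33)
pos=34: enter COMMENT mode (saw '/*')
exit COMMENT mode (now at pos=49)
pos=49: enter STRING mode
pos=49: emit STR "yes" (now at pos=54)
pos=55: enter STRING mode
pos=55: emit STR "ok" (now at pos=59)
pos=60: enter COMMENT mode (saw '/*')
exit COMMENT mode (now at pos=75)
DONE. 6 tokens: [STR, RPAREN, ID, MINUS, STR, STR]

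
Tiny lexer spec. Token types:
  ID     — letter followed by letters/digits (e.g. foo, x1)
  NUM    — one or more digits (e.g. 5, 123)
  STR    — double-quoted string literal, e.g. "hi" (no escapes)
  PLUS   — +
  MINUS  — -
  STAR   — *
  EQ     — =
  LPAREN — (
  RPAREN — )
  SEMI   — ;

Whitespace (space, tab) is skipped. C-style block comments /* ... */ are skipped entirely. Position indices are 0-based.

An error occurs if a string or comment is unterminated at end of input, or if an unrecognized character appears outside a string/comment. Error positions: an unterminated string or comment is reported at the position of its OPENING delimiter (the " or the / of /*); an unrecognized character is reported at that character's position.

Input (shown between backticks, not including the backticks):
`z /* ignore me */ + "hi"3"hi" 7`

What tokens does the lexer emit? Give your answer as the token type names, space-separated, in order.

pos=0: emit ID 'z' (now at pos=1)
pos=2: enter COMMENT mode (saw '/*')
exit COMMENT mode (now at pos=17)
pos=18: emit PLUS '+'
pos=20: enter STRING mode
pos=20: emit STR "hi" (now at pos=24)
pos=24: emit NUM '3' (now at pos=25)
pos=25: enter STRING mode
pos=25: emit STR "hi" (now at pos=29)
pos=30: emit NUM '7' (now at pos=31)
DONE. 6 tokens: [ID, PLUS, STR, NUM, STR, NUM]

Answer: ID PLUS STR NUM STR NUM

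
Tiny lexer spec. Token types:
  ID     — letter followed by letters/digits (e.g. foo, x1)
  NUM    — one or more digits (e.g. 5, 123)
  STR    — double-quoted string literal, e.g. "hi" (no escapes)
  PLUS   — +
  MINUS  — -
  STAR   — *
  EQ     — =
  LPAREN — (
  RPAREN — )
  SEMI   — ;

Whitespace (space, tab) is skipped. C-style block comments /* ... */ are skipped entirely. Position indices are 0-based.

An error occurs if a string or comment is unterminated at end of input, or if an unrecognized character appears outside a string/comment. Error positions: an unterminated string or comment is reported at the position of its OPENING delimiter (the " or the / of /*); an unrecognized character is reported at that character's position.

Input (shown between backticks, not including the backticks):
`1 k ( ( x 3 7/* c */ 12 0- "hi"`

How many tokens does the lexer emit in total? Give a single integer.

pos=0: emit NUM '1' (now at pos=1)
pos=2: emit ID 'k' (now at pos=3)
pos=4: emit LPAREN '('
pos=6: emit LPAREN '('
pos=8: emit ID 'x' (now at pos=9)
pos=10: emit NUM '3' (now at pos=11)
pos=12: emit NUM '7' (now at pos=13)
pos=13: enter COMMENT mode (saw '/*')
exit COMMENT mode (now at pos=20)
pos=21: emit NUM '12' (now at pos=23)
pos=24: emit NUM '0' (now at pos=25)
pos=25: emit MINUS '-'
pos=27: enter STRING mode
pos=27: emit STR "hi" (now at pos=31)
DONE. 11 tokens: [NUM, ID, LPAREN, LPAREN, ID, NUM, NUM, NUM, NUM, MINUS, STR]

Answer: 11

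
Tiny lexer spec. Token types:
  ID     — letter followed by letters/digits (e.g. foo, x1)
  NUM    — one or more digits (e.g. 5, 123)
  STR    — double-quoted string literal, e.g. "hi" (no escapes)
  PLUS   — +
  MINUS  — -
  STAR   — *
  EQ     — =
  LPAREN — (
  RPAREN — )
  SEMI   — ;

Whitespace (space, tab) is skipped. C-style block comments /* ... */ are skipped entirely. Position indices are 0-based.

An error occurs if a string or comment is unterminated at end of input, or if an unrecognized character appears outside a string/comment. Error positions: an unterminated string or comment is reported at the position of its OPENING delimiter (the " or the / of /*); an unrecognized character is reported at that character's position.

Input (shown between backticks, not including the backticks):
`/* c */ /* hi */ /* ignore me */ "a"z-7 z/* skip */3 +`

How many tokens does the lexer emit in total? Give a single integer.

pos=0: enter COMMENT mode (saw '/*')
exit COMMENT mode (now at pos=7)
pos=8: enter COMMENT mode (saw '/*')
exit COMMENT mode (now at pos=16)
pos=17: enter COMMENT mode (saw '/*')
exit COMMENT mode (now at pos=32)
pos=33: enter STRING mode
pos=33: emit STR "a" (now at pos=36)
pos=36: emit ID 'z' (now at pos=37)
pos=37: emit MINUS '-'
pos=38: emit NUM '7' (now at pos=39)
pos=40: emit ID 'z' (now at pos=41)
pos=41: enter COMMENT mode (saw '/*')
exit COMMENT mode (now at pos=51)
pos=51: emit NUM '3' (now at pos=52)
pos=53: emit PLUS '+'
DONE. 7 tokens: [STR, ID, MINUS, NUM, ID, NUM, PLUS]

Answer: 7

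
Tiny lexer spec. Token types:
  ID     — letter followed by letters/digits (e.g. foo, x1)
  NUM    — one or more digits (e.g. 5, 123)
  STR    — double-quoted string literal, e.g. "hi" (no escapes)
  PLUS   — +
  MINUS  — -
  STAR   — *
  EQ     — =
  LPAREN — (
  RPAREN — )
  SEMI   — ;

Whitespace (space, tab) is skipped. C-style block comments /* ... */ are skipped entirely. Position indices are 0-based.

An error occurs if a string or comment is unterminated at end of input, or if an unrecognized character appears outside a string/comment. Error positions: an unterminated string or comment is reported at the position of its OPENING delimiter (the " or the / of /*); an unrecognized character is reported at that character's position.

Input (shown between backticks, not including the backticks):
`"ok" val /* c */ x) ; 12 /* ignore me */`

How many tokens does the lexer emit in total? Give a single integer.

Answer: 6

Derivation:
pos=0: enter STRING mode
pos=0: emit STR "ok" (now at pos=4)
pos=5: emit ID 'val' (now at pos=8)
pos=9: enter COMMENT mode (saw '/*')
exit COMMENT mode (now at pos=16)
pos=17: emit ID 'x' (now at pos=18)
pos=18: emit RPAREN ')'
pos=20: emit SEMI ';'
pos=22: emit NUM '12' (now at pos=24)
pos=25: enter COMMENT mode (saw '/*')
exit COMMENT mode (now at pos=40)
DONE. 6 tokens: [STR, ID, ID, RPAREN, SEMI, NUM]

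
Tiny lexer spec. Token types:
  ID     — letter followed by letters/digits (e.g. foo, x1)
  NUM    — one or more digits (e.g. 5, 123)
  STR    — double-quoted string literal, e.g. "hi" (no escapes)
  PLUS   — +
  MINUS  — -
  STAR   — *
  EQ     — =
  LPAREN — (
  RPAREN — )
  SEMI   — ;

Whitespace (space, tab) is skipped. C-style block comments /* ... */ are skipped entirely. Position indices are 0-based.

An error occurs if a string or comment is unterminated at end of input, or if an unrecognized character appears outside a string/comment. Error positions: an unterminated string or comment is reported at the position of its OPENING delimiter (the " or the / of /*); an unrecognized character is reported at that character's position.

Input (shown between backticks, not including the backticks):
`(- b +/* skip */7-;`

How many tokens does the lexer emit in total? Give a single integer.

Answer: 7

Derivation:
pos=0: emit LPAREN '('
pos=1: emit MINUS '-'
pos=3: emit ID 'b' (now at pos=4)
pos=5: emit PLUS '+'
pos=6: enter COMMENT mode (saw '/*')
exit COMMENT mode (now at pos=16)
pos=16: emit NUM '7' (now at pos=17)
pos=17: emit MINUS '-'
pos=18: emit SEMI ';'
DONE. 7 tokens: [LPAREN, MINUS, ID, PLUS, NUM, MINUS, SEMI]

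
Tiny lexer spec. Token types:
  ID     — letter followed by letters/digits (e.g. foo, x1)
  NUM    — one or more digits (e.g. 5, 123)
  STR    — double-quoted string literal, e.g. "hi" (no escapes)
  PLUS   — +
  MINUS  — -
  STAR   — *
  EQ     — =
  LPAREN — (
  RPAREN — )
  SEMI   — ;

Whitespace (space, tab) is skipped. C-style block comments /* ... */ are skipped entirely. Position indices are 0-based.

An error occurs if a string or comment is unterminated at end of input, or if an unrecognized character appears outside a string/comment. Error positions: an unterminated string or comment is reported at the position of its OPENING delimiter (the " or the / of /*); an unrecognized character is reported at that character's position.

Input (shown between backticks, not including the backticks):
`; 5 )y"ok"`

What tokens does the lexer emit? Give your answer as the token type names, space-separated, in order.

pos=0: emit SEMI ';'
pos=2: emit NUM '5' (now at pos=3)
pos=4: emit RPAREN ')'
pos=5: emit ID 'y' (now at pos=6)
pos=6: enter STRING mode
pos=6: emit STR "ok" (now at pos=10)
DONE. 5 tokens: [SEMI, NUM, RPAREN, ID, STR]

Answer: SEMI NUM RPAREN ID STR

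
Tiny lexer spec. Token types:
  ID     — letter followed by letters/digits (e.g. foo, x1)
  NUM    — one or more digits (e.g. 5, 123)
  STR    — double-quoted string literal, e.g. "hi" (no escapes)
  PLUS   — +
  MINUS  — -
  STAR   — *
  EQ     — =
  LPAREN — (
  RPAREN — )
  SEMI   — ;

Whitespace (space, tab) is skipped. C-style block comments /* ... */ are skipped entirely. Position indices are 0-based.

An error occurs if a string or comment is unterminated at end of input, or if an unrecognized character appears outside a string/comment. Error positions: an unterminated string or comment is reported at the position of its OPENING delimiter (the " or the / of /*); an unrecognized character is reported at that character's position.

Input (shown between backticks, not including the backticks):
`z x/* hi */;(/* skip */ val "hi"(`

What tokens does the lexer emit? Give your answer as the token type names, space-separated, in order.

pos=0: emit ID 'z' (now at pos=1)
pos=2: emit ID 'x' (now at pos=3)
pos=3: enter COMMENT mode (saw '/*')
exit COMMENT mode (now at pos=11)
pos=11: emit SEMI ';'
pos=12: emit LPAREN '('
pos=13: enter COMMENT mode (saw '/*')
exit COMMENT mode (now at pos=23)
pos=24: emit ID 'val' (now at pos=27)
pos=28: enter STRING mode
pos=28: emit STR "hi" (now at pos=32)
pos=32: emit LPAREN '('
DONE. 7 tokens: [ID, ID, SEMI, LPAREN, ID, STR, LPAREN]

Answer: ID ID SEMI LPAREN ID STR LPAREN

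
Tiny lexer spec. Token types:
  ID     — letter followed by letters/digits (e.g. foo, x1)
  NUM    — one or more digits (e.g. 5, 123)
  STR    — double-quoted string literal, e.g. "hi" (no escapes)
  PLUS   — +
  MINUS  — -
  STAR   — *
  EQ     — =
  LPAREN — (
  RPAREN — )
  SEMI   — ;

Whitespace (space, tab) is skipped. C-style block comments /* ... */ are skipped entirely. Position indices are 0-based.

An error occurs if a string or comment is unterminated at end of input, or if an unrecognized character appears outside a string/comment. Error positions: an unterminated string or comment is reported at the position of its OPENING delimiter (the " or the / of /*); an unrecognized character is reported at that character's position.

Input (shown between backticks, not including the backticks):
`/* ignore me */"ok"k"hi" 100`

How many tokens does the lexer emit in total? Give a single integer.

pos=0: enter COMMENT mode (saw '/*')
exit COMMENT mode (now at pos=15)
pos=15: enter STRING mode
pos=15: emit STR "ok" (now at pos=19)
pos=19: emit ID 'k' (now at pos=20)
pos=20: enter STRING mode
pos=20: emit STR "hi" (now at pos=24)
pos=25: emit NUM '100' (now at pos=28)
DONE. 4 tokens: [STR, ID, STR, NUM]

Answer: 4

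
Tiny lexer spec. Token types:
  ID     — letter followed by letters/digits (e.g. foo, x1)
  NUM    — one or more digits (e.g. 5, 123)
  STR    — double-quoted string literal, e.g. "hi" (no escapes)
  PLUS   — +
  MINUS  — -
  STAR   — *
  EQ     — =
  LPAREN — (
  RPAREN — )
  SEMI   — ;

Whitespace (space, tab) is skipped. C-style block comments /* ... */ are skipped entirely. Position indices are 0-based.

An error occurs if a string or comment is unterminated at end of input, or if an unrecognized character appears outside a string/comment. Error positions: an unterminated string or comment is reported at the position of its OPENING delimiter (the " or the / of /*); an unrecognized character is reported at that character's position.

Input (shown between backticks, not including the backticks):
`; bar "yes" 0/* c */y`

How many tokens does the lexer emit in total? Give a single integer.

Answer: 5

Derivation:
pos=0: emit SEMI ';'
pos=2: emit ID 'bar' (now at pos=5)
pos=6: enter STRING mode
pos=6: emit STR "yes" (now at pos=11)
pos=12: emit NUM '0' (now at pos=13)
pos=13: enter COMMENT mode (saw '/*')
exit COMMENT mode (now at pos=20)
pos=20: emit ID 'y' (now at pos=21)
DONE. 5 tokens: [SEMI, ID, STR, NUM, ID]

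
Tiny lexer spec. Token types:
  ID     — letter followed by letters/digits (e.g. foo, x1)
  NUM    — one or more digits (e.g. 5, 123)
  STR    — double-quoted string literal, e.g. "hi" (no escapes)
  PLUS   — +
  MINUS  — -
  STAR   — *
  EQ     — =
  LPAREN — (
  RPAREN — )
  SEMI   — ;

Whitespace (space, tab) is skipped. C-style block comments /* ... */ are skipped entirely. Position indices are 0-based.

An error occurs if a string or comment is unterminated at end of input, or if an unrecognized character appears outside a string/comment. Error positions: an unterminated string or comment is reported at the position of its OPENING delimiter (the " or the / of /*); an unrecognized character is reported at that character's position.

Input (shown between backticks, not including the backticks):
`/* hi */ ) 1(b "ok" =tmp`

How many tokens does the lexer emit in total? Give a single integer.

pos=0: enter COMMENT mode (saw '/*')
exit COMMENT mode (now at pos=8)
pos=9: emit RPAREN ')'
pos=11: emit NUM '1' (now at pos=12)
pos=12: emit LPAREN '('
pos=13: emit ID 'b' (now at pos=14)
pos=15: enter STRING mode
pos=15: emit STR "ok" (now at pos=19)
pos=20: emit EQ '='
pos=21: emit ID 'tmp' (now at pos=24)
DONE. 7 tokens: [RPAREN, NUM, LPAREN, ID, STR, EQ, ID]

Answer: 7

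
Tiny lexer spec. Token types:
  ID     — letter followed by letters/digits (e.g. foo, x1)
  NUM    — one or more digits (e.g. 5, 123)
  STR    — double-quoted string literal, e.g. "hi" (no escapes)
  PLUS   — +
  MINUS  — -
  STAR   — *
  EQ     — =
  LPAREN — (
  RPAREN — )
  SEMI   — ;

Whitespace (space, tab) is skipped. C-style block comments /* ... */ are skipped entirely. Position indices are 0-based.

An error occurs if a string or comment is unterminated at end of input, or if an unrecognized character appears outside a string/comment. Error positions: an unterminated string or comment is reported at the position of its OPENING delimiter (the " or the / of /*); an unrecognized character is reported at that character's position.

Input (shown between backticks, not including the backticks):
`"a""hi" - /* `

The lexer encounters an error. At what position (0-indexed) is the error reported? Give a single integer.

Answer: 10

Derivation:
pos=0: enter STRING mode
pos=0: emit STR "a" (now at pos=3)
pos=3: enter STRING mode
pos=3: emit STR "hi" (now at pos=7)
pos=8: emit MINUS '-'
pos=10: enter COMMENT mode (saw '/*')
pos=10: ERROR — unterminated comment (reached EOF)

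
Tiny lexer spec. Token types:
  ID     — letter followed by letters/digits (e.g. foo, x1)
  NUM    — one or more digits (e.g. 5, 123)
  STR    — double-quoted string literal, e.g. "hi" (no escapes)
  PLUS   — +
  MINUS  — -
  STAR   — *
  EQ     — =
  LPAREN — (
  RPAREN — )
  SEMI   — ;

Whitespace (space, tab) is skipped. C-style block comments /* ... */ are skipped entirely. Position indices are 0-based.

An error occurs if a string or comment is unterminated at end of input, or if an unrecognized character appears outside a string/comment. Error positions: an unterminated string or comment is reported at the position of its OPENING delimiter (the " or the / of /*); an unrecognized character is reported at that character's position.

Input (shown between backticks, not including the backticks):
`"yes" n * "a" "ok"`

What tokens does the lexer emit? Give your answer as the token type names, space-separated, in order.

pos=0: enter STRING mode
pos=0: emit STR "yes" (now at pos=5)
pos=6: emit ID 'n' (now at pos=7)
pos=8: emit STAR '*'
pos=10: enter STRING mode
pos=10: emit STR "a" (now at pos=13)
pos=14: enter STRING mode
pos=14: emit STR "ok" (now at pos=18)
DONE. 5 tokens: [STR, ID, STAR, STR, STR]

Answer: STR ID STAR STR STR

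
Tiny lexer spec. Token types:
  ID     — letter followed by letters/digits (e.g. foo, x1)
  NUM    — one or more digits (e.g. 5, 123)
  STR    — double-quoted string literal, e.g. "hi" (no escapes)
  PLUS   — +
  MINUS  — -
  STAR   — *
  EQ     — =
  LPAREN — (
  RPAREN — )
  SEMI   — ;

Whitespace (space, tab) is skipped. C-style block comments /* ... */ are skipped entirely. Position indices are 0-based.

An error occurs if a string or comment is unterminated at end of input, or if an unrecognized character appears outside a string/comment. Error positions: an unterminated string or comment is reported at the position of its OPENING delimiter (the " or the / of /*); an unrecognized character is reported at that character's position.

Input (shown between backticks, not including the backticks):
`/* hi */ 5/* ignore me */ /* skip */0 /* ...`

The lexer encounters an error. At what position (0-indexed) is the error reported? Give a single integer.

Answer: 38

Derivation:
pos=0: enter COMMENT mode (saw '/*')
exit COMMENT mode (now at pos=8)
pos=9: emit NUM '5' (now at pos=10)
pos=10: enter COMMENT mode (saw '/*')
exit COMMENT mode (now at pos=25)
pos=26: enter COMMENT mode (saw '/*')
exit COMMENT mode (now at pos=36)
pos=36: emit NUM '0' (now at pos=37)
pos=38: enter COMMENT mode (saw '/*')
pos=38: ERROR — unterminated comment (reached EOF)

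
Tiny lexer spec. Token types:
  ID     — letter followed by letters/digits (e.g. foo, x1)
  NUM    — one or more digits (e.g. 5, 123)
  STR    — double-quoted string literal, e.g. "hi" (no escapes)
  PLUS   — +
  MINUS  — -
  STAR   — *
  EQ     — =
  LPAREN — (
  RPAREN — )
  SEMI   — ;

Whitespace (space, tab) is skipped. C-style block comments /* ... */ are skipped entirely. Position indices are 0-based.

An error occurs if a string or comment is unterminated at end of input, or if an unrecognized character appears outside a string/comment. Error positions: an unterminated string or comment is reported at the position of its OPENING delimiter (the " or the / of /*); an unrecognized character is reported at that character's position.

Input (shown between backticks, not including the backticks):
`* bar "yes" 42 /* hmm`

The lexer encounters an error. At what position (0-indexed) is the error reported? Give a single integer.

Answer: 15

Derivation:
pos=0: emit STAR '*'
pos=2: emit ID 'bar' (now at pos=5)
pos=6: enter STRING mode
pos=6: emit STR "yes" (now at pos=11)
pos=12: emit NUM '42' (now at pos=14)
pos=15: enter COMMENT mode (saw '/*')
pos=15: ERROR — unterminated comment (reached EOF)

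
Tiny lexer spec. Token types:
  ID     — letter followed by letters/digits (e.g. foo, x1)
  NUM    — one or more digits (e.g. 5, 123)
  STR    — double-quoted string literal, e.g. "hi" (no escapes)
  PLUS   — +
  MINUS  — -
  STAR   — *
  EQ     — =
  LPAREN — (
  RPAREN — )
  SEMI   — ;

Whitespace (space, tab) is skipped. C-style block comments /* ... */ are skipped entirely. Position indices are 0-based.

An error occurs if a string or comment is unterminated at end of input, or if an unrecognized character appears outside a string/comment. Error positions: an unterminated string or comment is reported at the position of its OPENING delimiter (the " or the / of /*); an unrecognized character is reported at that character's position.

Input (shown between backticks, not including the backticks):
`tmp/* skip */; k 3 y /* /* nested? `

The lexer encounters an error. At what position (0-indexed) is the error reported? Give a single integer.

Answer: 21

Derivation:
pos=0: emit ID 'tmp' (now at pos=3)
pos=3: enter COMMENT mode (saw '/*')
exit COMMENT mode (now at pos=13)
pos=13: emit SEMI ';'
pos=15: emit ID 'k' (now at pos=16)
pos=17: emit NUM '3' (now at pos=18)
pos=19: emit ID 'y' (now at pos=20)
pos=21: enter COMMENT mode (saw '/*')
pos=21: ERROR — unterminated comment (reached EOF)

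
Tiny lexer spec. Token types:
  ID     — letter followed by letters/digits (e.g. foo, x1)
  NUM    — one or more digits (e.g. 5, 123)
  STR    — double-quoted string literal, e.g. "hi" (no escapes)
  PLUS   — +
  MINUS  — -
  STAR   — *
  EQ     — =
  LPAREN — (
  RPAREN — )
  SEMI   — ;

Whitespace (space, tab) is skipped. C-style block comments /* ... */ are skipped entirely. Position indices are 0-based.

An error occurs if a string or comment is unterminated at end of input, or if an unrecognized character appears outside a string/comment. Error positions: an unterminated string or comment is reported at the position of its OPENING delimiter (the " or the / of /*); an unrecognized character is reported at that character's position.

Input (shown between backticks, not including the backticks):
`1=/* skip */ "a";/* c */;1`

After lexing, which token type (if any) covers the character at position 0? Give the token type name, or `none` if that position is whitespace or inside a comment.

pos=0: emit NUM '1' (now at pos=1)
pos=1: emit EQ '='
pos=2: enter COMMENT mode (saw '/*')
exit COMMENT mode (now at pos=12)
pos=13: enter STRING mode
pos=13: emit STR "a" (now at pos=16)
pos=16: emit SEMI ';'
pos=17: enter COMMENT mode (saw '/*')
exit COMMENT mode (now at pos=24)
pos=24: emit SEMI ';'
pos=25: emit NUM '1' (now at pos=26)
DONE. 6 tokens: [NUM, EQ, STR, SEMI, SEMI, NUM]
Position 0: char is '1' -> NUM

Answer: NUM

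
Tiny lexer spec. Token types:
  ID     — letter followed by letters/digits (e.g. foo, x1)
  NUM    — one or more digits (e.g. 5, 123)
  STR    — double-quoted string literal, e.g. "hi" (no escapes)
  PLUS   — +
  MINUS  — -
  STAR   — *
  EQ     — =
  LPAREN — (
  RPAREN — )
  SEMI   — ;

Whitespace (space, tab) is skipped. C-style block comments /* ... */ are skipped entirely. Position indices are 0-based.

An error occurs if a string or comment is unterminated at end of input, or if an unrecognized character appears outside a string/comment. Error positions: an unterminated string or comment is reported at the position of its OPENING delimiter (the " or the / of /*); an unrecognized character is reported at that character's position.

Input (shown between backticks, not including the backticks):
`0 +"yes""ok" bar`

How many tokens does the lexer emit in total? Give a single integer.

pos=0: emit NUM '0' (now at pos=1)
pos=2: emit PLUS '+'
pos=3: enter STRING mode
pos=3: emit STR "yes" (now at pos=8)
pos=8: enter STRING mode
pos=8: emit STR "ok" (now at pos=12)
pos=13: emit ID 'bar' (now at pos=16)
DONE. 5 tokens: [NUM, PLUS, STR, STR, ID]

Answer: 5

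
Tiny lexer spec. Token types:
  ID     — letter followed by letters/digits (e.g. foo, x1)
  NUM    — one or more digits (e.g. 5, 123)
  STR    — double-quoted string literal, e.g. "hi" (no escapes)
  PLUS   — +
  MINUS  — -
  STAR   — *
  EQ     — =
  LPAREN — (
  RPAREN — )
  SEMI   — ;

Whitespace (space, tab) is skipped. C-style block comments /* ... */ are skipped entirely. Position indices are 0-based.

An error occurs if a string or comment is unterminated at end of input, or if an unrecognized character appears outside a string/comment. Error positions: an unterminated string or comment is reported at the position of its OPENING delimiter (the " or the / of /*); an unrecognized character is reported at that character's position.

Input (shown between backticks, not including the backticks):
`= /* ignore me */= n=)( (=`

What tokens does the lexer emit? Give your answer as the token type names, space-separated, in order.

Answer: EQ EQ ID EQ RPAREN LPAREN LPAREN EQ

Derivation:
pos=0: emit EQ '='
pos=2: enter COMMENT mode (saw '/*')
exit COMMENT mode (now at pos=17)
pos=17: emit EQ '='
pos=19: emit ID 'n' (now at pos=20)
pos=20: emit EQ '='
pos=21: emit RPAREN ')'
pos=22: emit LPAREN '('
pos=24: emit LPAREN '('
pos=25: emit EQ '='
DONE. 8 tokens: [EQ, EQ, ID, EQ, RPAREN, LPAREN, LPAREN, EQ]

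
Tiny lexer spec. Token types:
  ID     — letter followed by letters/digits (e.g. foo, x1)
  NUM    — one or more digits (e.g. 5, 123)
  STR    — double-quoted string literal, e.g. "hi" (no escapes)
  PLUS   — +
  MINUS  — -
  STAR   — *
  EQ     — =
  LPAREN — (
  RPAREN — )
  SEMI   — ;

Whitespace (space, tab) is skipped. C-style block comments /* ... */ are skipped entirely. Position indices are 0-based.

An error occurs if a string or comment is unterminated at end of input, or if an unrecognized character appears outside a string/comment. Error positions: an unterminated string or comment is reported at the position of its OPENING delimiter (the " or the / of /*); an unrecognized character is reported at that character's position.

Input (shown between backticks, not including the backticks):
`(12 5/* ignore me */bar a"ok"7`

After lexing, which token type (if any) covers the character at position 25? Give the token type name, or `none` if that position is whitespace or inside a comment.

Answer: STR

Derivation:
pos=0: emit LPAREN '('
pos=1: emit NUM '12' (now at pos=3)
pos=4: emit NUM '5' (now at pos=5)
pos=5: enter COMMENT mode (saw '/*')
exit COMMENT mode (now at pos=20)
pos=20: emit ID 'bar' (now at pos=23)
pos=24: emit ID 'a' (now at pos=25)
pos=25: enter STRING mode
pos=25: emit STR "ok" (now at pos=29)
pos=29: emit NUM '7' (now at pos=30)
DONE. 7 tokens: [LPAREN, NUM, NUM, ID, ID, STR, NUM]
Position 25: char is '"' -> STR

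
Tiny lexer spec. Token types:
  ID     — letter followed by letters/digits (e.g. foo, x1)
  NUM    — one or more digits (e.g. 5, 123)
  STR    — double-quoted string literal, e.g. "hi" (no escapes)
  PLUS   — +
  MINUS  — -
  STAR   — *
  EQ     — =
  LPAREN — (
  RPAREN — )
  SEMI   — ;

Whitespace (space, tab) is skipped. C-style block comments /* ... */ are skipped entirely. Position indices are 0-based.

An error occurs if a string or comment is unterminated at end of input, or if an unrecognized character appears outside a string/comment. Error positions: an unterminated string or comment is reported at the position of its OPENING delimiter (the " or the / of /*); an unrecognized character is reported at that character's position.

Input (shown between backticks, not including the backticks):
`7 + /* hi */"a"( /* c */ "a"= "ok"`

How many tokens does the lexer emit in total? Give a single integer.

Answer: 7

Derivation:
pos=0: emit NUM '7' (now at pos=1)
pos=2: emit PLUS '+'
pos=4: enter COMMENT mode (saw '/*')
exit COMMENT mode (now at pos=12)
pos=12: enter STRING mode
pos=12: emit STR "a" (now at pos=15)
pos=15: emit LPAREN '('
pos=17: enter COMMENT mode (saw '/*')
exit COMMENT mode (now at pos=24)
pos=25: enter STRING mode
pos=25: emit STR "a" (now at pos=28)
pos=28: emit EQ '='
pos=30: enter STRING mode
pos=30: emit STR "ok" (now at pos=34)
DONE. 7 tokens: [NUM, PLUS, STR, LPAREN, STR, EQ, STR]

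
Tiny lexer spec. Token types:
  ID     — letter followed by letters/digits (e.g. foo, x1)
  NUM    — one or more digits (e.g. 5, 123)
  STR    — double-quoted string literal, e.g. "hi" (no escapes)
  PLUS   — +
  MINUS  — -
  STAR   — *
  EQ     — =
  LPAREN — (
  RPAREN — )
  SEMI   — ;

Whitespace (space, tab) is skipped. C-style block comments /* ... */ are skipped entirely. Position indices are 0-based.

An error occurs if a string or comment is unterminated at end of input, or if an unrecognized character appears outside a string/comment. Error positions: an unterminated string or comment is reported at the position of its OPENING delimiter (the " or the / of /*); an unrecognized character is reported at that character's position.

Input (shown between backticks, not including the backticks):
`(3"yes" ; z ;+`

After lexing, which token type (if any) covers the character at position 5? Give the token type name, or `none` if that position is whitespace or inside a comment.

Answer: STR

Derivation:
pos=0: emit LPAREN '('
pos=1: emit NUM '3' (now at pos=2)
pos=2: enter STRING mode
pos=2: emit STR "yes" (now at pos=7)
pos=8: emit SEMI ';'
pos=10: emit ID 'z' (now at pos=11)
pos=12: emit SEMI ';'
pos=13: emit PLUS '+'
DONE. 7 tokens: [LPAREN, NUM, STR, SEMI, ID, SEMI, PLUS]
Position 5: char is 's' -> STR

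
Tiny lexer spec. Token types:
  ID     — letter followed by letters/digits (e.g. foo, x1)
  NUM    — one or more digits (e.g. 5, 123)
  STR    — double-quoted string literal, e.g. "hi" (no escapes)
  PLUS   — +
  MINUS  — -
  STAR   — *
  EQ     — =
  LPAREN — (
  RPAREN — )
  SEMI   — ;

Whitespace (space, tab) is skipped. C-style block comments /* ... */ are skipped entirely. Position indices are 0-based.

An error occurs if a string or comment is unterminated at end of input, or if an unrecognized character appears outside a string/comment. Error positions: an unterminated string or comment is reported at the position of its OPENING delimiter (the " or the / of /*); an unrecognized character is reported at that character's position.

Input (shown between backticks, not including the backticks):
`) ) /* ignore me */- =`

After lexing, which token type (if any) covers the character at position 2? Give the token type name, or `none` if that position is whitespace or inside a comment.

Answer: RPAREN

Derivation:
pos=0: emit RPAREN ')'
pos=2: emit RPAREN ')'
pos=4: enter COMMENT mode (saw '/*')
exit COMMENT mode (now at pos=19)
pos=19: emit MINUS '-'
pos=21: emit EQ '='
DONE. 4 tokens: [RPAREN, RPAREN, MINUS, EQ]
Position 2: char is ')' -> RPAREN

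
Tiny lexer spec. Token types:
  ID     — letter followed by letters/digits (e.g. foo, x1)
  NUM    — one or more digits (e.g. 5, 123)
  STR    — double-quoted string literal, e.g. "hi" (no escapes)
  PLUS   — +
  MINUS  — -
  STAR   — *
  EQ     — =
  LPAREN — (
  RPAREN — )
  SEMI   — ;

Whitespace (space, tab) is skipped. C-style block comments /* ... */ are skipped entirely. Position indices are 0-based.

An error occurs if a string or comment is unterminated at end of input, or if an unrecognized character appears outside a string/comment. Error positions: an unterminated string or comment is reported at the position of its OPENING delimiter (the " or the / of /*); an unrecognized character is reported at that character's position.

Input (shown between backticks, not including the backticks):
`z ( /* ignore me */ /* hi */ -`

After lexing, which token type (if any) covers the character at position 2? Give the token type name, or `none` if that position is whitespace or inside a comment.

Answer: LPAREN

Derivation:
pos=0: emit ID 'z' (now at pos=1)
pos=2: emit LPAREN '('
pos=4: enter COMMENT mode (saw '/*')
exit COMMENT mode (now at pos=19)
pos=20: enter COMMENT mode (saw '/*')
exit COMMENT mode (now at pos=28)
pos=29: emit MINUS '-'
DONE. 3 tokens: [ID, LPAREN, MINUS]
Position 2: char is '(' -> LPAREN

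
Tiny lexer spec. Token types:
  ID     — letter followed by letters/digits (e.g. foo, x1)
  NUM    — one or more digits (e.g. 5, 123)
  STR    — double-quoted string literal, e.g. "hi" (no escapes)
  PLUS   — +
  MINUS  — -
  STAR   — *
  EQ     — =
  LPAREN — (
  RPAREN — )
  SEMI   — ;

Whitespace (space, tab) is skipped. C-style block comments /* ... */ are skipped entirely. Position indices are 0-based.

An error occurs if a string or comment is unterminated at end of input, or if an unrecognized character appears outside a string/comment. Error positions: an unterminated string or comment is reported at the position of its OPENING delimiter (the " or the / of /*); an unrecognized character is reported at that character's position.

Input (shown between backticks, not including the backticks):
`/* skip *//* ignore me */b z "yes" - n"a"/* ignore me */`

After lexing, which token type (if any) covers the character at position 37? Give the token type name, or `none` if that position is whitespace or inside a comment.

pos=0: enter COMMENT mode (saw '/*')
exit COMMENT mode (now at pos=10)
pos=10: enter COMMENT mode (saw '/*')
exit COMMENT mode (now at pos=25)
pos=25: emit ID 'b' (now at pos=26)
pos=27: emit ID 'z' (now at pos=28)
pos=29: enter STRING mode
pos=29: emit STR "yes" (now at pos=34)
pos=35: emit MINUS '-'
pos=37: emit ID 'n' (now at pos=38)
pos=38: enter STRING mode
pos=38: emit STR "a" (now at pos=41)
pos=41: enter COMMENT mode (saw '/*')
exit COMMENT mode (now at pos=56)
DONE. 6 tokens: [ID, ID, STR, MINUS, ID, STR]
Position 37: char is 'n' -> ID

Answer: ID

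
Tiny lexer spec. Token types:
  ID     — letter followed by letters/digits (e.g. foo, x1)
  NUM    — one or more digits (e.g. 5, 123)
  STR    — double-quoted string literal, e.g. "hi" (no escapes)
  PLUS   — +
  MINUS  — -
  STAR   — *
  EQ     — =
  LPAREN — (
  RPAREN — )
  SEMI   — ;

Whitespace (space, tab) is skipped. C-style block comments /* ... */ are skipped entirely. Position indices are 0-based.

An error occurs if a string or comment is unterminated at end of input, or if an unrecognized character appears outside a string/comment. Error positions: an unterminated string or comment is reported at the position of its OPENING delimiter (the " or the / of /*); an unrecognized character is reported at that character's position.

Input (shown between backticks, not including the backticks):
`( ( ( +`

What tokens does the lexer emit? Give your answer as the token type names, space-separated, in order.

pos=0: emit LPAREN '('
pos=2: emit LPAREN '('
pos=4: emit LPAREN '('
pos=6: emit PLUS '+'
DONE. 4 tokens: [LPAREN, LPAREN, LPAREN, PLUS]

Answer: LPAREN LPAREN LPAREN PLUS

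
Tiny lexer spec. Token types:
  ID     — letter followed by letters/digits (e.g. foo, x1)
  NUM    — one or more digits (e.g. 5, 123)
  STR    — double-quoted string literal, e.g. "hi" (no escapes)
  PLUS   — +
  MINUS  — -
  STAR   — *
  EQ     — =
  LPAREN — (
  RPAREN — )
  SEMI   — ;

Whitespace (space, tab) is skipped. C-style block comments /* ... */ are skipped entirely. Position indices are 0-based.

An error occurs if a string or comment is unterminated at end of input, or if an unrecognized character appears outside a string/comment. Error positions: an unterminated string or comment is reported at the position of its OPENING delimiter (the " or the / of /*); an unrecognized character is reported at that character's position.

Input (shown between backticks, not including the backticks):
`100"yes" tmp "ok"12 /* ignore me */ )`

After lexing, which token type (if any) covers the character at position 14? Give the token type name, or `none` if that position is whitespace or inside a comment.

pos=0: emit NUM '100' (now at pos=3)
pos=3: enter STRING mode
pos=3: emit STR "yes" (now at pos=8)
pos=9: emit ID 'tmp' (now at pos=12)
pos=13: enter STRING mode
pos=13: emit STR "ok" (now at pos=17)
pos=17: emit NUM '12' (now at pos=19)
pos=20: enter COMMENT mode (saw '/*')
exit COMMENT mode (now at pos=35)
pos=36: emit RPAREN ')'
DONE. 6 tokens: [NUM, STR, ID, STR, NUM, RPAREN]
Position 14: char is 'o' -> STR

Answer: STR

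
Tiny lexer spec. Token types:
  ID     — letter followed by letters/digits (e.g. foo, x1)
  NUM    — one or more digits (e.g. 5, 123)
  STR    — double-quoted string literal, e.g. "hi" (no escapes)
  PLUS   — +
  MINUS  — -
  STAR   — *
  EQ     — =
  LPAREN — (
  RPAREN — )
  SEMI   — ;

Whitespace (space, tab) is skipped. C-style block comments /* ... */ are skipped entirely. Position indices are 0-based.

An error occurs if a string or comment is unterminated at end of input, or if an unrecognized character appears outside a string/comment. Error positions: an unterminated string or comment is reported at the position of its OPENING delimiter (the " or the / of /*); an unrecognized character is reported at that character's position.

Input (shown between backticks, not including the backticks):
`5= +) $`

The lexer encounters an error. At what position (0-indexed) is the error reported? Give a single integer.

pos=0: emit NUM '5' (now at pos=1)
pos=1: emit EQ '='
pos=3: emit PLUS '+'
pos=4: emit RPAREN ')'
pos=6: ERROR — unrecognized char '$'

Answer: 6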